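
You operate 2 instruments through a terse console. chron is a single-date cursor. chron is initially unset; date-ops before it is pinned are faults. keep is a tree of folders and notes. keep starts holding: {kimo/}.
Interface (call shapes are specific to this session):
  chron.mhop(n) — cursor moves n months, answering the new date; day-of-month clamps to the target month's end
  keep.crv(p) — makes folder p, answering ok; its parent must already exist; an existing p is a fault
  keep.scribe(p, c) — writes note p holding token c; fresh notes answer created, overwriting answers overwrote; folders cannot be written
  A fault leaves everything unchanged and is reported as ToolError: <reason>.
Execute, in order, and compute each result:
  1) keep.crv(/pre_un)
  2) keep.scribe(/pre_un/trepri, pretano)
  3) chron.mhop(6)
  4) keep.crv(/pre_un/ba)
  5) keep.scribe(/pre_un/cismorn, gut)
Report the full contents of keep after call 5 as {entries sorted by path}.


Answer: {kimo/, pre_un/, pre_un/ba/, pre_un/cismorn=gut, pre_un/trepri=pretano}

Derivation:
·→ keep.crv(p: /pre_un)
·← ok
·→ keep.scribe(p: /pre_un/trepri, c: pretano)
·← created
·→ chron.mhop(n: 6)
·← ToolError: no date set
·→ keep.crv(p: /pre_un/ba)
·← ok
·→ keep.scribe(p: /pre_un/cismorn, c: gut)
·← created


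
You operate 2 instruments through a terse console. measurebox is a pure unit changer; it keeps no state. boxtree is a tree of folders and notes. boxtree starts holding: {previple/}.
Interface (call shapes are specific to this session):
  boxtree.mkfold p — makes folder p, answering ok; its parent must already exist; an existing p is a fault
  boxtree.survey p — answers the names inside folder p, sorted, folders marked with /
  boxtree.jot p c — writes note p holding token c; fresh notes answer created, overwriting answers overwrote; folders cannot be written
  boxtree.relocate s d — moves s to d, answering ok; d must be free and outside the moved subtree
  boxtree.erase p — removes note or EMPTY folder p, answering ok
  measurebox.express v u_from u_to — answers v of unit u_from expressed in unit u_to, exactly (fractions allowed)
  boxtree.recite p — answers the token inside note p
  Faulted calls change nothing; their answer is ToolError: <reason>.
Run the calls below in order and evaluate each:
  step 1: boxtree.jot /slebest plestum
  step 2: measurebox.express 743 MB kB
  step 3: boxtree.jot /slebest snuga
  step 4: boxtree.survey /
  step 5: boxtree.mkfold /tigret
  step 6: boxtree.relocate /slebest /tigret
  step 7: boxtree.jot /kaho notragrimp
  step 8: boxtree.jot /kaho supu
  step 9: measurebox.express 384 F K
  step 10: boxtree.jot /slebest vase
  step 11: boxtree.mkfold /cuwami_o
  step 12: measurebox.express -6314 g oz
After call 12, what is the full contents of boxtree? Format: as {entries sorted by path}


Answer: {cuwami_o/, kaho=supu, previple/, slebest=vase, tigret/}

Derivation:
Do: boxtree.jot[p='/slebest'; c='plestum']
See: created
Do: measurebox.express[v='743'; u_from='MB'; u_to='kB']
See: 743000
Do: boxtree.jot[p='/slebest'; c='snuga']
See: overwrote
Do: boxtree.survey[p='/']
See: [previple/, slebest]
Do: boxtree.mkfold[p='/tigret']
See: ok
Do: boxtree.relocate[s='/slebest'; d='/tigret']
See: ToolError: exists
Do: boxtree.jot[p='/kaho'; c='notragrimp']
See: created
Do: boxtree.jot[p='/kaho'; c='supu']
See: overwrote
Do: measurebox.express[v='384'; u_from='F'; u_to='K']
See: 84367/180
Do: boxtree.jot[p='/slebest'; c='vase']
See: overwrote
Do: boxtree.mkfold[p='/cuwami_o']
See: ok
Do: measurebox.express[v='-6314'; u_from='g'; u_to='oz']
See: -131200000/589081


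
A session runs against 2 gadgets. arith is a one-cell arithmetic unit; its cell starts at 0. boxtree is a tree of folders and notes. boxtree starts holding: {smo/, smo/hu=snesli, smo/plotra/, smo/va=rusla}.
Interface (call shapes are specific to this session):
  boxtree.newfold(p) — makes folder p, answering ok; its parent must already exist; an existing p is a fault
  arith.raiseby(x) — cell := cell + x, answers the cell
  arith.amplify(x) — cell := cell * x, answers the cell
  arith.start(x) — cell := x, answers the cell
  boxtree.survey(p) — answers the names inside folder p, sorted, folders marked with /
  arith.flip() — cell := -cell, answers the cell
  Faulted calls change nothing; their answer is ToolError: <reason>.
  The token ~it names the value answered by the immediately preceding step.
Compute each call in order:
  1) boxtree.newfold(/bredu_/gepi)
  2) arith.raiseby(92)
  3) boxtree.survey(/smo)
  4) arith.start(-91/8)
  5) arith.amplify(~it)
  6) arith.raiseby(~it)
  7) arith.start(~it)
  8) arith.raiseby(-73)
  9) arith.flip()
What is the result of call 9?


Answer: -5945/32

Derivation:
Act: boxtree.newfold[p: /bredu_/gepi]
Obs: ToolError: no parent
Act: arith.raiseby[x: 92]
Obs: 92
Act: boxtree.survey[p: /smo]
Obs: [hu, plotra/, va]
Act: arith.start[x: -91/8]
Obs: -91/8
Act: arith.amplify[x: ~it]
Obs: 8281/64
Act: arith.raiseby[x: ~it]
Obs: 8281/32
Act: arith.start[x: ~it]
Obs: 8281/32
Act: arith.raiseby[x: -73]
Obs: 5945/32
Act: arith.flip[]
Obs: -5945/32


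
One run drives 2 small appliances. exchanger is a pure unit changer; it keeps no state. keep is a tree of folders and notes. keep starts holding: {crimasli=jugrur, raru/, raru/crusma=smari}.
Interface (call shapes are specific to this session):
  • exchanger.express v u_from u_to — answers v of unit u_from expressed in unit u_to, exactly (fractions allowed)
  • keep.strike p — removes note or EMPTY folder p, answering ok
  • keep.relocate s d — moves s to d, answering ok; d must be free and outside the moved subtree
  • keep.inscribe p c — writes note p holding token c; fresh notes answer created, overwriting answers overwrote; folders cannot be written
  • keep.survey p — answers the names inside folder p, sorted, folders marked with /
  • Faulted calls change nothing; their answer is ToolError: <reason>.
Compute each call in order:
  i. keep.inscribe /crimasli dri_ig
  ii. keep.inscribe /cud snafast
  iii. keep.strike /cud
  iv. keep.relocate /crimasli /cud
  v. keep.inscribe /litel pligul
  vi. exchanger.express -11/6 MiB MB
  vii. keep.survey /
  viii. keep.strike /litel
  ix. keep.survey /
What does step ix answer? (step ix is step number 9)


I invoke keep.inscribe with p→/crimasli, c→dri_ig, → overwrote.
Now I run keep.inscribe with p→/cud, c→snafast, and observe created.
I call keep.strike with p→/cud, which returns ok.
I call keep.relocate with s→/crimasli, d→/cud, and get ok.
Now I run keep.inscribe with p→/litel, c→pligul, — result: created.
Then exchanger.express with v→-11/6, u_from→MiB, u_to→MB, — result: -90112/46875.
Then keep.survey with p→/, and get [cud, litel, raru/].
Now I run keep.strike with p→/litel, giving ok.
I use keep.survey with p→/, which returns [cud, raru/].

Answer: [cud, raru/]


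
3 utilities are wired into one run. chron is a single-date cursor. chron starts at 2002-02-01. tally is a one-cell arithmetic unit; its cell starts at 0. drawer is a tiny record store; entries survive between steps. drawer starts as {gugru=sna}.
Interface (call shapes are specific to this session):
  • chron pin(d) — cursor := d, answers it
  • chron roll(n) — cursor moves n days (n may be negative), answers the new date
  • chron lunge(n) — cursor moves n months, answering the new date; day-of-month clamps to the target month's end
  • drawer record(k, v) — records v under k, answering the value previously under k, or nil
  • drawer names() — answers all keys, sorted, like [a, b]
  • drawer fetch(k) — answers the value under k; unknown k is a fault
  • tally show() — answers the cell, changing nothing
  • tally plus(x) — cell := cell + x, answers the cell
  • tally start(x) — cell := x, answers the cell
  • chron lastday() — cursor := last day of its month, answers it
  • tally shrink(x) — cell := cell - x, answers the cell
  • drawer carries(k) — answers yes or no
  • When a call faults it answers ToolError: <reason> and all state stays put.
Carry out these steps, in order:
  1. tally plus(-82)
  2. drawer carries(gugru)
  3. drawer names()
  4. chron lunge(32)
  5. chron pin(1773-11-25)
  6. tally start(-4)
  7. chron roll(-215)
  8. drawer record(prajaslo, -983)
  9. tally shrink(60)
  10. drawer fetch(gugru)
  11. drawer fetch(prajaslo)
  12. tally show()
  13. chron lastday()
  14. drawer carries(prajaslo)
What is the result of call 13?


CALL tally plus[x=-82]
RET  -82
CALL drawer carries[k=gugru]
RET  yes
CALL drawer names[]
RET  [gugru]
CALL chron lunge[n=32]
RET  2004-10-01
CALL chron pin[d=1773-11-25]
RET  1773-11-25
CALL tally start[x=-4]
RET  -4
CALL chron roll[n=-215]
RET  1773-04-24
CALL drawer record[k=prajaslo; v=-983]
RET  nil
CALL tally shrink[x=60]
RET  -64
CALL drawer fetch[k=gugru]
RET  sna
CALL drawer fetch[k=prajaslo]
RET  -983
CALL tally show[]
RET  -64
CALL chron lastday[]
RET  1773-04-30
CALL drawer carries[k=prajaslo]
RET  yes

Answer: 1773-04-30


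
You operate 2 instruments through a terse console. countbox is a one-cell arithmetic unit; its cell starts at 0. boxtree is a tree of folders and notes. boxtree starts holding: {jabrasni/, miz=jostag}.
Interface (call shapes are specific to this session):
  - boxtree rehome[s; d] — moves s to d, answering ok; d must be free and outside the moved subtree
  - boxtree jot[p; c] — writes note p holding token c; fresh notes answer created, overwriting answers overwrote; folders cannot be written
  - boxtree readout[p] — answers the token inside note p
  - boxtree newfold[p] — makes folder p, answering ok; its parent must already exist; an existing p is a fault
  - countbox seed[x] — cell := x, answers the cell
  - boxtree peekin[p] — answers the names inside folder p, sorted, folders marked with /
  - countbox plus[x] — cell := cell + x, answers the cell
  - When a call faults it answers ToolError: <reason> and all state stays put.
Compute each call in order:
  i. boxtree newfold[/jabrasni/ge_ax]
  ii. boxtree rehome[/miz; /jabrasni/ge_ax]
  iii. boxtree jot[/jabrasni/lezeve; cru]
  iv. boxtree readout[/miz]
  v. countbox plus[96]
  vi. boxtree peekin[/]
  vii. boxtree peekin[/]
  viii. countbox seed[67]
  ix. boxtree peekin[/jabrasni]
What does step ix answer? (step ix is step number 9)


I call boxtree newfold using /jabrasni/ge_ax, — result: ok.
Now I run boxtree rehome using /miz, /jabrasni/ge_ax, — result: ToolError: exists.
I invoke boxtree jot using /jabrasni/lezeve, cru, — result: created.
Invoking boxtree readout using /miz: jostag.
I invoke countbox plus using 96, and see 96.
Calling boxtree peekin using /, giving [jabrasni/, miz].
I call boxtree peekin using /, — result: [jabrasni/, miz].
Next I call countbox seed using 67, giving 67.
Calling boxtree peekin using /jabrasni, and get [ge_ax/, lezeve].

Answer: [ge_ax/, lezeve]


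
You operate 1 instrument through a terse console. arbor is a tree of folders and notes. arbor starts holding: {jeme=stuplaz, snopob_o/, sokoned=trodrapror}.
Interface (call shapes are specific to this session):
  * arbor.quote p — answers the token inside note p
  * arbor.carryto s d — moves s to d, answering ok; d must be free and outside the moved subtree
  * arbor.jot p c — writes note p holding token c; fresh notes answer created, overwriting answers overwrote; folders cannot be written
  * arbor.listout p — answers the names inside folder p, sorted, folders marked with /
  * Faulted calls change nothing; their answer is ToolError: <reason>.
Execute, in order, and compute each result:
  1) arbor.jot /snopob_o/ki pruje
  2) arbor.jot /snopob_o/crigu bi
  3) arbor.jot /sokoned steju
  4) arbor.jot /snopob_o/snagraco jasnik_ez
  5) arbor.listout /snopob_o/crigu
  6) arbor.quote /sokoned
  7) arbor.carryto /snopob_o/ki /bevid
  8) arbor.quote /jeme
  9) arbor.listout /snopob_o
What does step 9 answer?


Then arbor.jot on p=/snopob_o/ki, c=pruje, which returns created.
Next I call arbor.jot on p=/snopob_o/crigu, c=bi, yielding created.
Calling arbor.jot on p=/sokoned, c=steju, and see overwrote.
I call arbor.jot on p=/snopob_o/snagraco, c=jasnik_ez, → created.
Using arbor.listout on p=/snopob_o/crigu, which returns ToolError: not a directory.
I run arbor.quote on p=/sokoned, — result: steju.
Next I call arbor.carryto on s=/snopob_o/ki, d=/bevid, and see ok.
Then arbor.quote on p=/jeme, yielding stuplaz.
Using arbor.listout on p=/snopob_o, yielding [crigu, snagraco].

Answer: [crigu, snagraco]


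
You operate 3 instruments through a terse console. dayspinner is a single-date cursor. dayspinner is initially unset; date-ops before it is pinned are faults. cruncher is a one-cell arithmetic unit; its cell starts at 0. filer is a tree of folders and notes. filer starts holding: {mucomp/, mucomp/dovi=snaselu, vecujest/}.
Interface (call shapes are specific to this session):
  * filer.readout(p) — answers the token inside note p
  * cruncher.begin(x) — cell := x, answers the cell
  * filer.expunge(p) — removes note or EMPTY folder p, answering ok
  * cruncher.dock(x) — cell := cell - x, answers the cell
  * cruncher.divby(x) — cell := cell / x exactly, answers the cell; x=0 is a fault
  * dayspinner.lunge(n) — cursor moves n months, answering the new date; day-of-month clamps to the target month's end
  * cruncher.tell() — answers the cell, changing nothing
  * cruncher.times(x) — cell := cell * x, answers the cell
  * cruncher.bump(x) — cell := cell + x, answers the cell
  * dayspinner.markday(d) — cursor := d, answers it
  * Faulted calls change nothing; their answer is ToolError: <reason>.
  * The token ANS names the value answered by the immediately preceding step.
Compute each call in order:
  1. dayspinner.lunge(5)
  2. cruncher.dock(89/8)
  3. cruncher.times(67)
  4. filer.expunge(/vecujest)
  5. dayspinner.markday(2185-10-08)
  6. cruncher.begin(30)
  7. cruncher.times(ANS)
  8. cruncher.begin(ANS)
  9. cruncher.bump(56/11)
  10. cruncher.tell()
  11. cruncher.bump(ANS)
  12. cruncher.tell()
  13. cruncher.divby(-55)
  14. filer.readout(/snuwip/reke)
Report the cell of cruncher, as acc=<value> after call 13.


Next I call dayspinner.lunge on n=5, → ToolError: no date set.
Invoking cruncher.dock on x=89/8, — result: -89/8.
Next I call cruncher.times on x=67, and get -5963/8.
Then filer.expunge on p=/vecujest, yielding ok.
I run dayspinner.markday on d=2185-10-08, → 2185-10-08.
Calling cruncher.begin on x=30, and observe 30.
Invoking cruncher.times on x=ANS, yielding 900.
Invoking cruncher.begin on x=ANS, and see 900.
Now I run cruncher.bump on x=56/11, giving 9956/11.
I invoke cruncher.tell(), and get 9956/11.
I invoke cruncher.bump on x=ANS, and see 19912/11.
Calling cruncher.tell: 19912/11.
Calling cruncher.divby on x=-55, and get -19912/605.
Calling filer.readout on p=/snuwip/reke, yielding ToolError: not found.

Answer: acc=-19912/605


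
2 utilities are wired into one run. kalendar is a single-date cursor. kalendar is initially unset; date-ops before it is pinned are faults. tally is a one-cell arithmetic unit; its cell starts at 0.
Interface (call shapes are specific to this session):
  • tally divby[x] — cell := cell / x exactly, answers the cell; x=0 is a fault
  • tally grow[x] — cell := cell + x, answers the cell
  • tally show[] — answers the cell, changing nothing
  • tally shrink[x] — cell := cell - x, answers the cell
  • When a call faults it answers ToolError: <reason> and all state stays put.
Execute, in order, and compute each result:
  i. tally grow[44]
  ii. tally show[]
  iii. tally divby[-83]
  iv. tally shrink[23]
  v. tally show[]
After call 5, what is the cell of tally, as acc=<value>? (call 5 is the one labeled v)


Answer: acc=-1953/83

Derivation:
;; tally grow(x→44) ~> 44
;; tally show() ~> 44
;; tally divby(x→-83) ~> -44/83
;; tally shrink(x→23) ~> -1953/83
;; tally show() ~> -1953/83


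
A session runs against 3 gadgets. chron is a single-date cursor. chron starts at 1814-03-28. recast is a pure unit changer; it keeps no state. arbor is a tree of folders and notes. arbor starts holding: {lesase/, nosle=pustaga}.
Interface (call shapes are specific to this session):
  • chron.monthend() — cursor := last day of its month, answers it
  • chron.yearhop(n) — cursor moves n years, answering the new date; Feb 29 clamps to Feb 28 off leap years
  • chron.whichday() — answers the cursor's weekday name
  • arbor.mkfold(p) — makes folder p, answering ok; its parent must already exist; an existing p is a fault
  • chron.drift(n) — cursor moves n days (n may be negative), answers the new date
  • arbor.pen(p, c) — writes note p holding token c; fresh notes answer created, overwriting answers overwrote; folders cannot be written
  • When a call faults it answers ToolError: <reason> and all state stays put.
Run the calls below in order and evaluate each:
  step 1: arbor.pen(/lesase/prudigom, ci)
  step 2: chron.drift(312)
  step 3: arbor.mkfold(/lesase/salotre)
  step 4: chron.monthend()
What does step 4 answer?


;; 1. pen(p→/lesase/prudigom, c→ci) == created
;; 2. drift(n→312) == 1815-02-03
;; 3. mkfold(p→/lesase/salotre) == ok
;; 4. monthend() == 1815-02-28

Answer: 1815-02-28


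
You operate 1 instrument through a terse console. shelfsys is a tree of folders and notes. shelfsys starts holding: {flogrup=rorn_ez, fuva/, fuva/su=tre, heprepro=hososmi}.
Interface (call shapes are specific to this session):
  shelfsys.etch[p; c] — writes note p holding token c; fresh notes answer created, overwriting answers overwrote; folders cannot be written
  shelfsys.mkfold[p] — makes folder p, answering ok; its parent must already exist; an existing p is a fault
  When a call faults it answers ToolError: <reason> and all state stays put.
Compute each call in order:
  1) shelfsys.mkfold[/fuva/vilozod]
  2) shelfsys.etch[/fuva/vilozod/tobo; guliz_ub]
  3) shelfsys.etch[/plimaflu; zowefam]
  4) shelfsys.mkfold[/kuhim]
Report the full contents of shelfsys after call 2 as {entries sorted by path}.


Answer: {flogrup=rorn_ez, fuva/, fuva/su=tre, fuva/vilozod/, fuva/vilozod/tobo=guliz_ub, heprepro=hososmi}

Derivation:
>>> mkfold /fuva/vilozod
:: ok
>>> etch /fuva/vilozod/tobo guliz_ub
:: created
>>> etch /plimaflu zowefam
:: created
>>> mkfold /kuhim
:: ok


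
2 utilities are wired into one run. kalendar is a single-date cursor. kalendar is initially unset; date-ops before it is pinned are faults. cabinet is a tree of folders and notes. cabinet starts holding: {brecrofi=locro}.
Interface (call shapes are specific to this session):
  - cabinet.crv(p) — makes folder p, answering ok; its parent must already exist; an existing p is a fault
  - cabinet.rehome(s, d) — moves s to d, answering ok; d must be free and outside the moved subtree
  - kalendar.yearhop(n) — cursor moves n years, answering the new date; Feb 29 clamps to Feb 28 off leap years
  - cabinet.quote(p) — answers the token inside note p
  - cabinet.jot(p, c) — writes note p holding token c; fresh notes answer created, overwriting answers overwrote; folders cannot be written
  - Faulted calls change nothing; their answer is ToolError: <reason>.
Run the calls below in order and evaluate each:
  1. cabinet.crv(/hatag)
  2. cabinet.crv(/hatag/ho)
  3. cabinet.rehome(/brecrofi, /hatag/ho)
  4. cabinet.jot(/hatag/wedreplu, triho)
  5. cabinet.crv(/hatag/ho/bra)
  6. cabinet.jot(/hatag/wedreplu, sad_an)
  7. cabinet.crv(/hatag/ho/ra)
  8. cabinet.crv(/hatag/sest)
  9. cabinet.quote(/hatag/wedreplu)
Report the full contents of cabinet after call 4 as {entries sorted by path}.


> cabinet.crv p: /hatag
= ok
> cabinet.crv p: /hatag/ho
= ok
> cabinet.rehome s: /brecrofi d: /hatag/ho
= ToolError: exists
> cabinet.jot p: /hatag/wedreplu c: triho
= created
> cabinet.crv p: /hatag/ho/bra
= ok
> cabinet.jot p: /hatag/wedreplu c: sad_an
= overwrote
> cabinet.crv p: /hatag/ho/ra
= ok
> cabinet.crv p: /hatag/sest
= ok
> cabinet.quote p: /hatag/wedreplu
= sad_an

Answer: {brecrofi=locro, hatag/, hatag/ho/, hatag/wedreplu=triho}


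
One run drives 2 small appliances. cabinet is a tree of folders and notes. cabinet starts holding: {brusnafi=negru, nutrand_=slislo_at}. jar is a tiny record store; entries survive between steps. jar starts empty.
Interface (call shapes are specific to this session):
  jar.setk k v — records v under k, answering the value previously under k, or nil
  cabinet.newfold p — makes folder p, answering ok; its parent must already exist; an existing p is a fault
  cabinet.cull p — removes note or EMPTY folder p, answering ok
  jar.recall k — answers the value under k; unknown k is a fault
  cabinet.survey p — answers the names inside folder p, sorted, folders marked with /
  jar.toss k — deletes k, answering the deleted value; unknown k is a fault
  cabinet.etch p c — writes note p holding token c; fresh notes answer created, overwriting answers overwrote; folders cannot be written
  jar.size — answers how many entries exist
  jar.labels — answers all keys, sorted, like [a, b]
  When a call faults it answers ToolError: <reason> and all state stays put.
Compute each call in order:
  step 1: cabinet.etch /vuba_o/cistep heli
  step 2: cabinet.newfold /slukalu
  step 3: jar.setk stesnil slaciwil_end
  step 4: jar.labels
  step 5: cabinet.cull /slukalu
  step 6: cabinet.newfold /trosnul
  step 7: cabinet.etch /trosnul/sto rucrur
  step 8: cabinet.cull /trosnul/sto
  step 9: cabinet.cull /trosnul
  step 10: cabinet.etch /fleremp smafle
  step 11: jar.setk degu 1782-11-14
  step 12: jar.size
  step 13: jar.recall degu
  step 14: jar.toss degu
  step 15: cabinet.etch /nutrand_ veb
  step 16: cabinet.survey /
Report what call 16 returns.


;; 1. cabinet.etch(/vuba_o/cistep, heli) : ToolError: no parent
;; 2. cabinet.newfold(/slukalu) : ok
;; 3. jar.setk(stesnil, slaciwil_end) : nil
;; 4. jar.labels() : [stesnil]
;; 5. cabinet.cull(/slukalu) : ok
;; 6. cabinet.newfold(/trosnul) : ok
;; 7. cabinet.etch(/trosnul/sto, rucrur) : created
;; 8. cabinet.cull(/trosnul/sto) : ok
;; 9. cabinet.cull(/trosnul) : ok
;; 10. cabinet.etch(/fleremp, smafle) : created
;; 11. jar.setk(degu, 1782-11-14) : nil
;; 12. jar.size() : 2
;; 13. jar.recall(degu) : 1782-11-14
;; 14. jar.toss(degu) : 1782-11-14
;; 15. cabinet.etch(/nutrand_, veb) : overwrote
;; 16. cabinet.survey(/) : [brusnafi, fleremp, nutrand_]

Answer: [brusnafi, fleremp, nutrand_]


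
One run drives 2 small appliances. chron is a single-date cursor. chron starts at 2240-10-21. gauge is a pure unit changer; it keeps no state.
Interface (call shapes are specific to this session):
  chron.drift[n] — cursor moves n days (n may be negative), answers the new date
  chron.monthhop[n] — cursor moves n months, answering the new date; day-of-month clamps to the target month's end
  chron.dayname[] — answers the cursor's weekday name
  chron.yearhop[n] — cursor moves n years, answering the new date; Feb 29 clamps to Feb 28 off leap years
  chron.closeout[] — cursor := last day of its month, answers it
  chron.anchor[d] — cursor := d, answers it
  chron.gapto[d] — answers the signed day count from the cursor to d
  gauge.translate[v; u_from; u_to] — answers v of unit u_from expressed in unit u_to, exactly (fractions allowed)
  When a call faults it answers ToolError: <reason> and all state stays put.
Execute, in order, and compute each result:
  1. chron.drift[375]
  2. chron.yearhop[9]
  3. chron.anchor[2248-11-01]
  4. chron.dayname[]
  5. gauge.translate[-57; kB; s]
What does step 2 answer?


Answer: 2250-10-31

Derivation:
Act: drift[n=375]
Obs: 2241-10-31
Act: yearhop[n=9]
Obs: 2250-10-31
Act: anchor[d=2248-11-01]
Obs: 2248-11-01
Act: dayname[]
Obs: Wednesday
Act: translate[v=-57; u_from=kB; u_to=s]
Obs: ToolError: incompatible units


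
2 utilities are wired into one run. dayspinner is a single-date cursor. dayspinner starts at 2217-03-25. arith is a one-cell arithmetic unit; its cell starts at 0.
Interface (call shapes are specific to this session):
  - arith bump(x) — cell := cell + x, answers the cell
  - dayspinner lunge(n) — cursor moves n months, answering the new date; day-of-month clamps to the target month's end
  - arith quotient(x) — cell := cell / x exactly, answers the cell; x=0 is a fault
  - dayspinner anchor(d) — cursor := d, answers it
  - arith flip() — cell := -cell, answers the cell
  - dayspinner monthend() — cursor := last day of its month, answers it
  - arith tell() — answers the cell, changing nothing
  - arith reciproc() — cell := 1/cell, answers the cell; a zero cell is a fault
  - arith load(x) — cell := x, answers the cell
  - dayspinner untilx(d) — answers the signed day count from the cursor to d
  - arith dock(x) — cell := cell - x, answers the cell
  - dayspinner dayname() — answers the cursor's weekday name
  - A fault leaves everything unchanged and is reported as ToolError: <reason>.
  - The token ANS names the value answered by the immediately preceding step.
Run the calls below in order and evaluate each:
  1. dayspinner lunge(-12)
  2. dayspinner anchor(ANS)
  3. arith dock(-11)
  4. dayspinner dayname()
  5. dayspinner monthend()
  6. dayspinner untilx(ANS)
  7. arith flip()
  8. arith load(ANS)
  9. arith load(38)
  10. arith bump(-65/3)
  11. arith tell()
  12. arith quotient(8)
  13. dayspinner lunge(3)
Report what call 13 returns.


Answer: 2216-06-30

Derivation:
·→ dayspinner lunge(n=-12)
·← 2216-03-25
·→ dayspinner anchor(d=ANS)
·← 2216-03-25
·→ arith dock(x=-11)
·← 11
·→ dayspinner dayname()
·← Monday
·→ dayspinner monthend()
·← 2216-03-31
·→ dayspinner untilx(d=ANS)
·← 0
·→ arith flip()
·← -11
·→ arith load(x=ANS)
·← -11
·→ arith load(x=38)
·← 38
·→ arith bump(x=-65/3)
·← 49/3
·→ arith tell()
·← 49/3
·→ arith quotient(x=8)
·← 49/24
·→ dayspinner lunge(n=3)
·← 2216-06-30


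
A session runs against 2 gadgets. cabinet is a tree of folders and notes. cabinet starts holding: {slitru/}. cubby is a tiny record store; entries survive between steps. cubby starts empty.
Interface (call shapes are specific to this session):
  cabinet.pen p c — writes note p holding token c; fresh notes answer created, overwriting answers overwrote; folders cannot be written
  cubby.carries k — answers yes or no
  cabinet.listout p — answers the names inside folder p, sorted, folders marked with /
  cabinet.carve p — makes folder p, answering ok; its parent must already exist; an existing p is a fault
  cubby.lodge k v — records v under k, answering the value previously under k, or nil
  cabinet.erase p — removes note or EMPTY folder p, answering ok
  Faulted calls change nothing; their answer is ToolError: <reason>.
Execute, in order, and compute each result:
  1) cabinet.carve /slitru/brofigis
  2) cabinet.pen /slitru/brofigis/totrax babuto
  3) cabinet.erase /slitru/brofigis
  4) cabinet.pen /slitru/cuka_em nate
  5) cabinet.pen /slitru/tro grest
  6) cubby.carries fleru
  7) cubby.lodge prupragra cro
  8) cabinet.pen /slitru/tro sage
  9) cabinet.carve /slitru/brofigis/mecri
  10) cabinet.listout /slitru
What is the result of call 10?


Answer: [brofigis/, cuka_em, tro]

Derivation:
CALL cabinet.carve[p→/slitru/brofigis]
RET  ok
CALL cabinet.pen[p→/slitru/brofigis/totrax; c→babuto]
RET  created
CALL cabinet.erase[p→/slitru/brofigis]
RET  ToolError: not empty
CALL cabinet.pen[p→/slitru/cuka_em; c→nate]
RET  created
CALL cabinet.pen[p→/slitru/tro; c→grest]
RET  created
CALL cubby.carries[k→fleru]
RET  no
CALL cubby.lodge[k→prupragra; v→cro]
RET  nil
CALL cabinet.pen[p→/slitru/tro; c→sage]
RET  overwrote
CALL cabinet.carve[p→/slitru/brofigis/mecri]
RET  ok
CALL cabinet.listout[p→/slitru]
RET  [brofigis/, cuka_em, tro]


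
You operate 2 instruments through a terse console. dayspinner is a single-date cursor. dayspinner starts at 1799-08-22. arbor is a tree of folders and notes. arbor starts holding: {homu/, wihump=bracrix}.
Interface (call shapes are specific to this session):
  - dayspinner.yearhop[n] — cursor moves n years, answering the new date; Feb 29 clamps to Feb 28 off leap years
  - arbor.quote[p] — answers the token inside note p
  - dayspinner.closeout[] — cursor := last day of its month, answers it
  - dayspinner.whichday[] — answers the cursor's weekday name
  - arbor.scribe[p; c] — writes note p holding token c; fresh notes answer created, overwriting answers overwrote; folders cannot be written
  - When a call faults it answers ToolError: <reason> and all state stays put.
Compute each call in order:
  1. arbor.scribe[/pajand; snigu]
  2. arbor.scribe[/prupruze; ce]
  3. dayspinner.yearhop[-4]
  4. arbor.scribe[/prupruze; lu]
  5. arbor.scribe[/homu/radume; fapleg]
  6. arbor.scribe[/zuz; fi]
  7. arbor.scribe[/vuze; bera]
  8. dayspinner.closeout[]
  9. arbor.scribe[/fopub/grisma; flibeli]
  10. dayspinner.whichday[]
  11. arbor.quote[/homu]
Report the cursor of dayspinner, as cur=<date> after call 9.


Answer: cur=1795-08-31

Derivation:
==> arbor.scribe(p→/pajand, c→snigu)
<== created
==> arbor.scribe(p→/prupruze, c→ce)
<== created
==> dayspinner.yearhop(n→-4)
<== 1795-08-22
==> arbor.scribe(p→/prupruze, c→lu)
<== overwrote
==> arbor.scribe(p→/homu/radume, c→fapleg)
<== created
==> arbor.scribe(p→/zuz, c→fi)
<== created
==> arbor.scribe(p→/vuze, c→bera)
<== created
==> dayspinner.closeout()
<== 1795-08-31
==> arbor.scribe(p→/fopub/grisma, c→flibeli)
<== ToolError: no parent
==> dayspinner.whichday()
<== Monday
==> arbor.quote(p→/homu)
<== ToolError: is a directory


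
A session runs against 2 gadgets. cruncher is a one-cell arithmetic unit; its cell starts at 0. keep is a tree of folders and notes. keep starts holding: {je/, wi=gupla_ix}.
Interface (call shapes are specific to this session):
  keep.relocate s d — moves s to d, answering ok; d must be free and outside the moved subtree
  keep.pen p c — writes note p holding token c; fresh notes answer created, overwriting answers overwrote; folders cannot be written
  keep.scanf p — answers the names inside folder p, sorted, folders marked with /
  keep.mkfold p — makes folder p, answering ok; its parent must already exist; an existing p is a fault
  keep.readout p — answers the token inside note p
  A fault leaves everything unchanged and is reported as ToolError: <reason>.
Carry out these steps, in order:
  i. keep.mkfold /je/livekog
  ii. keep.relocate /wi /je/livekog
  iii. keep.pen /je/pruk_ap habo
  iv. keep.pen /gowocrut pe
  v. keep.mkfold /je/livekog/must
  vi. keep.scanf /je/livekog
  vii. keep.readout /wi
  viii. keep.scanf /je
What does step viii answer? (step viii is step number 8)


Answer: [livekog/, pruk_ap]

Derivation:
Step: keep.mkfold[p: /je/livekog]
Result: ok
Step: keep.relocate[s: /wi; d: /je/livekog]
Result: ToolError: exists
Step: keep.pen[p: /je/pruk_ap; c: habo]
Result: created
Step: keep.pen[p: /gowocrut; c: pe]
Result: created
Step: keep.mkfold[p: /je/livekog/must]
Result: ok
Step: keep.scanf[p: /je/livekog]
Result: [must/]
Step: keep.readout[p: /wi]
Result: gupla_ix
Step: keep.scanf[p: /je]
Result: [livekog/, pruk_ap]


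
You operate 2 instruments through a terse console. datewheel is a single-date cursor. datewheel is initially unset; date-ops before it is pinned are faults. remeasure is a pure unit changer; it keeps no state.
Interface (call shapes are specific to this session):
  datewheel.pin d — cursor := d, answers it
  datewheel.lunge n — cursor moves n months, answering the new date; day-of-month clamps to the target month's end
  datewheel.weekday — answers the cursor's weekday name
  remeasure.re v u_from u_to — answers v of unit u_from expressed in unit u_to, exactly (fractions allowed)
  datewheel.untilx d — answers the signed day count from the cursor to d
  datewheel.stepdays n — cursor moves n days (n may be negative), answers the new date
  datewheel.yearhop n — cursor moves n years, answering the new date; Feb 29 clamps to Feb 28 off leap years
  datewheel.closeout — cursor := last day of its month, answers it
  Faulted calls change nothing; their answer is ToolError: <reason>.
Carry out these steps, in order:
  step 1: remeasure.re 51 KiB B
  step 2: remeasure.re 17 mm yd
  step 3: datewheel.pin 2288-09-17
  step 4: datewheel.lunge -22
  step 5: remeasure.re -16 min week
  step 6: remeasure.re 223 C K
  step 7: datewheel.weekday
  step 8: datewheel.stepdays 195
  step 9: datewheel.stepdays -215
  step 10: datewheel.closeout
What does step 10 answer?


-> remeasure.re(v=51, u_from=KiB, u_to=B)
<- 52224
-> remeasure.re(v=17, u_from=mm, u_to=yd)
<- 85/4572
-> datewheel.pin(d=2288-09-17)
<- 2288-09-17
-> datewheel.lunge(n=-22)
<- 2286-11-17
-> remeasure.re(v=-16, u_from=min, u_to=week)
<- -1/630
-> remeasure.re(v=223, u_from=C, u_to=K)
<- 9923/20
-> datewheel.weekday()
<- Wednesday
-> datewheel.stepdays(n=195)
<- 2287-05-31
-> datewheel.stepdays(n=-215)
<- 2286-10-28
-> datewheel.closeout()
<- 2286-10-31

Answer: 2286-10-31


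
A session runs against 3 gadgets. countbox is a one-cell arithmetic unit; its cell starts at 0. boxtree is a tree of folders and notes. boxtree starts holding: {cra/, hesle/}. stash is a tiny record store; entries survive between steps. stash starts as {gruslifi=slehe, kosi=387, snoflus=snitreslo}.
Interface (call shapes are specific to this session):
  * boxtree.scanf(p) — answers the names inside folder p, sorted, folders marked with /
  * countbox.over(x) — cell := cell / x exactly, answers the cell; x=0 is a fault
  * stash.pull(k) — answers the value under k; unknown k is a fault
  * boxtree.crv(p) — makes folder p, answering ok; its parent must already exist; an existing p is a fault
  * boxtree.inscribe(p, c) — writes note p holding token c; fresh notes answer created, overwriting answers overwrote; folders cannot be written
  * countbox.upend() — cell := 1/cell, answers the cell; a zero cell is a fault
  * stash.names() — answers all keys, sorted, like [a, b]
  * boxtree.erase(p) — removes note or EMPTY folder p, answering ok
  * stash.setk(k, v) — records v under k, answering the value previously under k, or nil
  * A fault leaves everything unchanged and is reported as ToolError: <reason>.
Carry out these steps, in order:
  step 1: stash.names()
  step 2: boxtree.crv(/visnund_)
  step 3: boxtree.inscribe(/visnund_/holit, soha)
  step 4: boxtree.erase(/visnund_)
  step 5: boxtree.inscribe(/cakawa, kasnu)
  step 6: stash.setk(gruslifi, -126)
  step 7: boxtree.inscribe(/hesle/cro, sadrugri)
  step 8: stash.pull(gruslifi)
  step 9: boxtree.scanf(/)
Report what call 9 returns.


I use names(), and observe [gruslifi, kosi, snoflus].
Next I call crv on p: /visnund_, and see ok.
I call inscribe on p: /visnund_/holit, c: soha, and observe created.
I invoke erase on p: /visnund_, yielding ToolError: not empty.
Calling inscribe on p: /cakawa, c: kasnu, → created.
Calling setk on k: gruslifi, v: -126, — result: slehe.
Now I run inscribe on p: /hesle/cro, c: sadrugri, — result: created.
I call pull on k: gruslifi, giving -126.
I run scanf on p: /, → [cakawa, cra/, hesle/, visnund_/].

Answer: [cakawa, cra/, hesle/, visnund_/]


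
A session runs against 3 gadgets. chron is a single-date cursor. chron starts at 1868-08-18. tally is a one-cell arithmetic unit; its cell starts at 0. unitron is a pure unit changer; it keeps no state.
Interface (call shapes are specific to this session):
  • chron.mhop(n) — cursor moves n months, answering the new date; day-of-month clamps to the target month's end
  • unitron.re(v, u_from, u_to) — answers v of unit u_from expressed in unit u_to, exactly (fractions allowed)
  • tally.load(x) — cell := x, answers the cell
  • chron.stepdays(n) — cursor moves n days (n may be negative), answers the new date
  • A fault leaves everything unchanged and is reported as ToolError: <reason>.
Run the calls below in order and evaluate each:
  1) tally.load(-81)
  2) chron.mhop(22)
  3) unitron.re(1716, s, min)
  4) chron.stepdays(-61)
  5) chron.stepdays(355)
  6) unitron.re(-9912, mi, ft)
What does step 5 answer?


~$ tally.load x='-81'
[out] -81
~$ chron.mhop n='22'
[out] 1870-06-18
~$ unitron.re v='1716' u_from='s' u_to='min'
[out] 143/5
~$ chron.stepdays n='-61'
[out] 1870-04-18
~$ chron.stepdays n='355'
[out] 1871-04-08
~$ unitron.re v='-9912' u_from='mi' u_to='ft'
[out] -52335360

Answer: 1871-04-08


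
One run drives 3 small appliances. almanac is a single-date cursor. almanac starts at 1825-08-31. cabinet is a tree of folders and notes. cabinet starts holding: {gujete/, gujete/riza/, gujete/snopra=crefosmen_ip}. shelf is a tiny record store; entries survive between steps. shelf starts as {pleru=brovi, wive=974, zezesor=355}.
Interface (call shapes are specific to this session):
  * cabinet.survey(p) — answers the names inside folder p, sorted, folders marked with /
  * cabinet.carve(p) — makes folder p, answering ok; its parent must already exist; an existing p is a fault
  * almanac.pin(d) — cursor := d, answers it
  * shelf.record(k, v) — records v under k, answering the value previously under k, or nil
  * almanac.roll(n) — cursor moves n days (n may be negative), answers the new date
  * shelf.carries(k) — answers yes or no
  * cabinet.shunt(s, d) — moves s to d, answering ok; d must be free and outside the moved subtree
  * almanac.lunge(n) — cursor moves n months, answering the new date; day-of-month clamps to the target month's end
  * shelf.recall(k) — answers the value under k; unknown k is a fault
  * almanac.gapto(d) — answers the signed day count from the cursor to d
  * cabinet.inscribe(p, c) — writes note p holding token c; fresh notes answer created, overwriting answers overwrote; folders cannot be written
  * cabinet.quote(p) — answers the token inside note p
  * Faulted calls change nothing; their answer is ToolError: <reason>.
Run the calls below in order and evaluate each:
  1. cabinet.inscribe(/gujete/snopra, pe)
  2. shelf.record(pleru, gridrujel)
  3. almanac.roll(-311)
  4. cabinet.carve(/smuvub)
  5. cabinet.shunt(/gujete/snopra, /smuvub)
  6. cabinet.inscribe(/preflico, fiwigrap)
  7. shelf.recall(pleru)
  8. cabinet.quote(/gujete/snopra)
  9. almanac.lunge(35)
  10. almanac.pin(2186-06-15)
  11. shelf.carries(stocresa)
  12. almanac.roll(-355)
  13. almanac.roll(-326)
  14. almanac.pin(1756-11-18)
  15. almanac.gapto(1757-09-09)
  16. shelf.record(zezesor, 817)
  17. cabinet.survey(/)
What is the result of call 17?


Answer: [gujete/, preflico, smuvub/]

Derivation:
==> inscribe(p='/gujete/snopra', c='pe')
<== overwrote
==> record(k='pleru', v='gridrujel')
<== brovi
==> roll(n='-311')
<== 1824-10-24
==> carve(p='/smuvub')
<== ok
==> shunt(s='/gujete/snopra', d='/smuvub')
<== ToolError: exists
==> inscribe(p='/preflico', c='fiwigrap')
<== created
==> recall(k='pleru')
<== gridrujel
==> quote(p='/gujete/snopra')
<== pe
==> lunge(n='35')
<== 1827-09-24
==> pin(d='2186-06-15')
<== 2186-06-15
==> carries(k='stocresa')
<== no
==> roll(n='-355')
<== 2185-06-25
==> roll(n='-326')
<== 2184-08-03
==> pin(d='1756-11-18')
<== 1756-11-18
==> gapto(d='1757-09-09')
<== 295
==> record(k='zezesor', v='817')
<== 355
==> survey(p='/')
<== [gujete/, preflico, smuvub/]


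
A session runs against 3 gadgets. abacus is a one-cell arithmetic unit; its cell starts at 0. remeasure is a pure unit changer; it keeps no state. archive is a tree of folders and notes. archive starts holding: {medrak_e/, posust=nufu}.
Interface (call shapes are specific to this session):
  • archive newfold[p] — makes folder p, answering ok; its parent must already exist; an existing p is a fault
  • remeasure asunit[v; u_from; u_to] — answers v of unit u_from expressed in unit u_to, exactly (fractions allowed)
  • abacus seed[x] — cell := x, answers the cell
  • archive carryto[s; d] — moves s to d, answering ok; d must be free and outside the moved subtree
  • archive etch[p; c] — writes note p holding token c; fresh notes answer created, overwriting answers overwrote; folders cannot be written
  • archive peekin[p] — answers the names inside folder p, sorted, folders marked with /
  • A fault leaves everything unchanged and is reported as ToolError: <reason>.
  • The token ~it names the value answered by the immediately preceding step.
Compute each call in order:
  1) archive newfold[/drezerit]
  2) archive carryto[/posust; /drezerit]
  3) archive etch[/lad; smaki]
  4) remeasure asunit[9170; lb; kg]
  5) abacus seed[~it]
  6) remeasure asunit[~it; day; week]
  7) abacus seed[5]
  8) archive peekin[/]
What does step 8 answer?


CALL archive newfold[/drezerit]
RET  ok
CALL archive carryto[/posust; /drezerit]
RET  ToolError: exists
CALL archive etch[/lad; smaki]
RET  created
CALL remeasure asunit[9170; lb; kg]
RET  41594420329/10000000
CALL abacus seed[~it]
RET  41594420329/10000000
CALL remeasure asunit[~it; day; week]
RET  5942060047/10000000
CALL abacus seed[5]
RET  5
CALL archive peekin[/]
RET  [drezerit/, lad, medrak_e/, posust]

Answer: [drezerit/, lad, medrak_e/, posust]
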